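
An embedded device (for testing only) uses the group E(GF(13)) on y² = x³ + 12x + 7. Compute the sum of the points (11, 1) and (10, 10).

(8, 11)

(11, 1) + (10, 10). λ = (10 - 1)/(10 - 11) ≡ 9/12 mod 13. 12⁻¹ ≡ 12 (mod 13), so λ ≡ 4.
  x = λ² - 11 - 10 = 16 - 21 ≡ 8; y = λ·(11 - 8) - 1 ≡ 11. → (8, 11)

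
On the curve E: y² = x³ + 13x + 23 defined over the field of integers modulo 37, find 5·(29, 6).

(5, 18)

Write G = (29, 6).
Double-and-add on 5 = (101)₂. Start with G = (29, 6) for the leading 1-bit.
double: tangent at (29, 6): λ = (3·29² + 13)/(2·6) ≡ 20/12. 12⁻¹ ≡ 34 (mod 37) since 12·34 = 408 ≡ 1, so λ ≡ 20·34 ≡ 14.
  x = λ² - 29 - 29 = 196 - 58 ≡ 27; y = λ·(29 - 27) - 6 ≡ 22. → (27, 22)
double: tangent at (27, 22): λ = (3·27² + 13)/(2·22) ≡ 17/7. 7⁻¹ ≡ 16 (mod 37) since 7·16 = 112 ≡ 1, so λ ≡ 17·16 ≡ 13.
  x = λ² - 27 - 27 = 169 - 54 ≡ 4; y = λ·(27 - 4) - 22 ≡ 18. → (4, 18)
add G: (4, 18) + (29, 6). λ = (6 - 18)/(29 - 4) ≡ 25/25 mod 37. 25⁻¹ ≡ 3 (mod 37), so λ ≡ 1.
  x = λ² - 4 - 29 = 1 - 33 ≡ 5; y = λ·(4 - 5) - 18 ≡ 18. → (5, 18)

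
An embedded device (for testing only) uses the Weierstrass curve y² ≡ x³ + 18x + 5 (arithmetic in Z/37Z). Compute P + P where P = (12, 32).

(3, 7)

tangent at (12, 32): λ = (3·12² + 18)/(2·32) ≡ 6/27. 27⁻¹ ≡ 11 (mod 37), so λ ≡ 6·11 ≡ 29.
  x = λ² - 12 - 12 = 841 - 24 ≡ 3; y = λ·(12 - 3) - 32 ≡ 7. → (3, 7)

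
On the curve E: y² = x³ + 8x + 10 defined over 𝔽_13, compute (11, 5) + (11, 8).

O

The two points share x = 11 and their y-coordinates satisfy 5 + 8 ≡ 0 (mod 13), so they are inverses. Their sum is the point at infinity.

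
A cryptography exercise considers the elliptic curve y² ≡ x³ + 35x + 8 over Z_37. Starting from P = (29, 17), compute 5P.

Double-and-add on 5 = (101)₂. Start with P = (29, 17) for the leading 1-bit.
double: tangent at (29, 17): λ = (3·29² + 35)/(2·17) ≡ 5/34. 34⁻¹ ≡ 12 (mod 37) since 34·12 = 408 ≡ 1, so λ ≡ 5·12 ≡ 23.
  x = λ² - 29 - 29 = 529 - 58 ≡ 27; y = λ·(29 - 27) - 17 ≡ 29. → (27, 29)
double: tangent at (27, 29): λ = (3·27² + 35)/(2·29) ≡ 2/21. 21⁻¹ ≡ 30 (mod 37) since 21·30 = 630 ≡ 1, so λ ≡ 2·30 ≡ 23.
  x = λ² - 27 - 27 = 529 - 54 ≡ 31; y = λ·(27 - 31) - 29 ≡ 27. → (31, 27)
add P: (31, 27) + (29, 17). λ = (17 - 27)/(29 - 31) ≡ 27/35 mod 37. 35⁻¹ ≡ 18 (mod 37), so λ ≡ 5.
  x = λ² - 31 - 29 = 25 - 60 ≡ 2; y = λ·(31 - 2) - 27 ≡ 7. → (2, 7)

(2, 7)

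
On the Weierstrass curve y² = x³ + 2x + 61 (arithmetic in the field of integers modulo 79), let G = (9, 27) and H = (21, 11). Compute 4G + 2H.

First 4G:
Repeated addition: build up to 4G.
2G: tangent at (9, 27): λ = (3·9² + 2)/(2·27) ≡ 8/54. 54⁻¹ ≡ 60 (mod 79) since 54·60 = 3240 ≡ 1, so λ ≡ 8·60 ≡ 6.
  x = λ² - 9 - 9 = 36 - 18 ≡ 18; y = λ·(9 - 18) - 27 ≡ 77. → (18, 77)
3G: (18, 77) + (9, 27). λ = (27 - 77)/(9 - 18) ≡ 29/70 mod 79. 70⁻¹ ≡ 35 (mod 79), so λ ≡ 67.
  x = λ² - 18 - 9 = 4489 - 27 ≡ 38; y = λ·(18 - 38) - 77 ≡ 5. → (38, 5)
4G: (38, 5) + (9, 27). λ = (27 - 5)/(9 - 38) ≡ 22/50 mod 79. 50⁻¹ ≡ 49 (mod 79) since 50·49 = 2450 ≡ 1, so λ ≡ 51.
  x = λ² - 38 - 9 = 2601 - 47 ≡ 26; y = λ·(38 - 26) - 5 ≡ 54. → (26, 54)
4G = (26, 54).
Next 2H:
Repeated addition: build up to 2H.
2H: tangent at (21, 11): λ = (3·21² + 2)/(2·11) ≡ 61/22. 22⁻¹ ≡ 18 (mod 79), so λ ≡ 61·18 ≡ 71.
  x = λ² - 21 - 21 = 5041 - 42 ≡ 22; y = λ·(21 - 22) - 11 ≡ 76. → (22, 76)
2H = (22, 76).
Finally 4G + 2H:
(26, 54) + (22, 76). λ = (76 - 54)/(22 - 26) ≡ 22/75 mod 79. 75⁻¹ ≡ 59 (mod 79) since 75·59 = 4425 ≡ 1, so λ ≡ 34.
  x = λ² - 26 - 22 = 1156 - 48 ≡ 2; y = λ·(26 - 2) - 54 ≡ 51. → (2, 51)

(2, 51)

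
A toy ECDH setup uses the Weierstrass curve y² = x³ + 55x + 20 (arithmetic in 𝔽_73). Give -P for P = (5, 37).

(5, 36)

-(5, 37) = (5, -37 mod 73) = (5, 36).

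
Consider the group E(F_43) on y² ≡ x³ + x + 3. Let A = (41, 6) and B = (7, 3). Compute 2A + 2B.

First 2A:
Repeated addition: build up to 2A.
2A: tangent at (41, 6): λ = (3·41² + 1)/(2·6) ≡ 13/12. 12⁻¹ ≡ 18 (mod 43), so λ ≡ 13·18 ≡ 19.
  x = λ² - 41 - 41 = 361 - 82 ≡ 21; y = λ·(41 - 21) - 6 ≡ 30. → (21, 30)
2A = (21, 30).
Next 2B:
Repeated addition: build up to 2B.
2B: tangent at (7, 3): λ = (3·7² + 1)/(2·3) ≡ 19/6. 6⁻¹ ≡ 36 (mod 43) since 6·36 = 216 ≡ 1, so λ ≡ 19·36 ≡ 39.
  x = λ² - 7 - 7 = 1521 - 14 ≡ 2; y = λ·(7 - 2) - 3 ≡ 20. → (2, 20)
2B = (2, 20).
Finally 2A + 2B:
(21, 30) + (2, 20). λ = (20 - 30)/(2 - 21) ≡ 33/24 mod 43. 24⁻¹ ≡ 9 (mod 43), so λ ≡ 39.
  x = λ² - 21 - 2 = 1521 - 23 ≡ 36; y = λ·(21 - 36) - 30 ≡ 30. → (36, 30)

(36, 30)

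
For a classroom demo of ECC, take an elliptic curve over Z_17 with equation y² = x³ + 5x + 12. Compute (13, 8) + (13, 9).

O

The two points share x = 13 and their y-coordinates satisfy 8 + 9 ≡ 0 (mod 17), so they are inverses. Their sum is 𝒪.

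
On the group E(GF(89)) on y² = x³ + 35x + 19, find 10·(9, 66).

(27, 55)

Write G = (9, 66).
Repeated addition: build up to 10G.
2G: tangent at (9, 66): λ = (3·9² + 35)/(2·66) ≡ 11/43. 43⁻¹ ≡ 29 (mod 89), so λ ≡ 11·29 ≡ 52.
  x = λ² - 9 - 9 = 2704 - 18 ≡ 16; y = λ·(9 - 16) - 66 ≡ 15. → (16, 15)
3G: (16, 15) + (9, 66). λ = (66 - 15)/(9 - 16) ≡ 51/82 mod 89. 82⁻¹ ≡ 38 (mod 89), so λ ≡ 69.
  x = λ² - 16 - 9 = 4761 - 25 ≡ 19; y = λ·(16 - 19) - 15 ≡ 45. → (19, 45)
4G: (19, 45) + (9, 66). λ = (66 - 45)/(9 - 19) ≡ 21/79 mod 89. 79⁻¹ ≡ 80 (mod 89) since 79·80 = 6320 ≡ 1, so λ ≡ 78.
  x = λ² - 19 - 9 = 6084 - 28 ≡ 4; y = λ·(19 - 4) - 45 ≡ 57. → (4, 57)
5G: (4, 57) + (9, 66). λ = (66 - 57)/(9 - 4) ≡ 9/5 mod 89. 5⁻¹ ≡ 18 (mod 89), so λ ≡ 73.
  x = λ² - 4 - 9 = 5329 - 13 ≡ 65; y = λ·(4 - 65) - 57 ≡ 29. → (65, 29)
6G: (65, 29) + (9, 66). λ = (66 - 29)/(9 - 65) ≡ 37/33 mod 89. 33⁻¹ ≡ 27 (mod 89), so λ ≡ 20.
  x = λ² - 65 - 9 = 400 - 74 ≡ 59; y = λ·(65 - 59) - 29 ≡ 2. → (59, 2)
7G: (59, 2) + (9, 66). λ = (66 - 2)/(9 - 59) ≡ 64/39 mod 89. 39⁻¹ ≡ 16 (mod 89), so λ ≡ 45.
  x = λ² - 59 - 9 = 2025 - 68 ≡ 88; y = λ·(59 - 88) - 2 ≡ 28. → (88, 28)
8G: (88, 28) + (9, 66). λ = (66 - 28)/(9 - 88) ≡ 38/10 mod 89. 10⁻¹ ≡ 9 (mod 89) since 10·9 = 90 ≡ 1, so λ ≡ 75.
  x = λ² - 88 - 9 = 5625 - 97 ≡ 10; y = λ·(88 - 10) - 28 ≡ 37. → (10, 37)
9G: (10, 37) + (9, 66). λ = (66 - 37)/(9 - 10) ≡ 29/88 mod 89. 88⁻¹ ≡ 88 (mod 89), so λ ≡ 60.
  x = λ² - 10 - 9 = 3600 - 19 ≡ 21; y = λ·(10 - 21) - 37 ≡ 15. → (21, 15)
10G: (21, 15) + (9, 66). λ = (66 - 15)/(9 - 21) ≡ 51/77 mod 89. 77⁻¹ ≡ 37 (mod 89) since 77·37 = 2849 ≡ 1, so λ ≡ 18.
  x = λ² - 21 - 9 = 324 - 30 ≡ 27; y = λ·(21 - 27) - 15 ≡ 55. → (27, 55)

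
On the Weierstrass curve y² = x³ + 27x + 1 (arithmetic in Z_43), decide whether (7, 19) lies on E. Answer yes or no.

yes

y² = 19² ≡ 17; x³ + 27x + 1 = 533 ≡ 17 (mod 43). 17 = 17.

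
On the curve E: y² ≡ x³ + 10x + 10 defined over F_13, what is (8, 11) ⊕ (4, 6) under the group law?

(8, 11) + (4, 6). λ = (6 - 11)/(4 - 8) ≡ 8/9 mod 13. 9⁻¹ ≡ 3 (mod 13), so λ ≡ 11.
  x = λ² - 8 - 4 = 121 - 12 ≡ 5; y = λ·(8 - 5) - 11 ≡ 9. → (5, 9)

(5, 9)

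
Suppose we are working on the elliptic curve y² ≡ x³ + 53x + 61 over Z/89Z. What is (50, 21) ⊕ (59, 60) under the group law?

(50, 21) + (59, 60). λ = (60 - 21)/(59 - 50) ≡ 39/9 mod 89. 9⁻¹ ≡ 10 (mod 89), so λ ≡ 34.
  x = λ² - 50 - 59 = 1156 - 109 ≡ 68; y = λ·(50 - 68) - 21 ≡ 79. → (68, 79)

(68, 79)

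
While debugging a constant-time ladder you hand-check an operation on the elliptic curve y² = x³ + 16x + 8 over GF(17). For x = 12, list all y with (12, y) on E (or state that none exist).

none

x³ + 16x + 8 = 1928 ≡ 7 (mod 17).
7 is a non-residue mod 17; no y exists.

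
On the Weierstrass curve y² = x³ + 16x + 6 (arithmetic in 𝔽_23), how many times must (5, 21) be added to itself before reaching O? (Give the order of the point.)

7

2P: tangent at (5, 21): λ = (3·5² + 16)/(2·21) ≡ 22/19. 19⁻¹ ≡ 17 (mod 23), so λ ≡ 22·17 ≡ 6.
  x = λ² - 5 - 5 = 36 - 10 ≡ 3; y = λ·(5 - 3) - 21 ≡ 14. → (3, 14)
3P: (3, 14) + (5, 21). λ = (21 - 14)/(5 - 3) ≡ 7/2 mod 23. 2⁻¹ ≡ 12 (mod 23) since 2·12 = 24 ≡ 1, so λ ≡ 15.
  x = λ² - 3 - 5 = 225 - 8 ≡ 10; y = λ·(3 - 10) - 14 ≡ 19. → (10, 19)
4P: (10, 19) + (5, 21). λ = (21 - 19)/(5 - 10) ≡ 2/18 mod 23. 18⁻¹ ≡ 9 (mod 23), so λ ≡ 18.
  x = λ² - 10 - 5 = 324 - 15 ≡ 10; y = λ·(10 - 10) - 19 ≡ 4. → (10, 4)
5P: (10, 4) + (5, 21). λ = (21 - 4)/(5 - 10) ≡ 17/18 mod 23. 18⁻¹ ≡ 9 (mod 23), so λ ≡ 15.
  x = λ² - 10 - 5 = 225 - 15 ≡ 3; y = λ·(10 - 3) - 4 ≡ 9. → (3, 9)
6P: (3, 9) + (5, 21). λ = (21 - 9)/(5 - 3) ≡ 12/2 mod 23. 2⁻¹ ≡ 12 (mod 23) since 2·12 = 24 ≡ 1, so λ ≡ 6.
  x = λ² - 3 - 5 = 36 - 8 ≡ 5; y = λ·(3 - 5) - 9 ≡ 2. → (5, 2)
7P: (5, 2) + (5, 21): same x and y₁ ≡ -y₂, so the sum is O.
7P = O, so the order is 7.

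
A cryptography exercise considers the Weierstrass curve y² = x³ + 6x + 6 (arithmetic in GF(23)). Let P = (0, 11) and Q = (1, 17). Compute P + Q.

(0, 11) + (1, 17). λ = (17 - 11)/(1 - 0) ≡ 6/1 mod 23. 1⁻¹ ≡ 1 (mod 23), so λ ≡ 6.
  x = λ² - 0 - 1 = 36 - 1 ≡ 12; y = λ·(0 - 12) - 11 ≡ 9. → (12, 9)

(12, 9)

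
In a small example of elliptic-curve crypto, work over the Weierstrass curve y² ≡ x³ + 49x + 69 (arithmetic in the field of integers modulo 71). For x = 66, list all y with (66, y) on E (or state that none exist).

x³ + 49x + 69 = 290799 ≡ 54 (mod 71).
Square roots of 54 mod 71: 14 and 57 (since 14² = 196 ≡ 54).

14, 57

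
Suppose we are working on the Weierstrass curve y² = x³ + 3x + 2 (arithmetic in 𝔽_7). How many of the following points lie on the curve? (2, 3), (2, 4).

2

(2, 3): 3² ≡ 2, rhs ≡ 2 → on.
(2, 4): 4² ≡ 2, rhs ≡ 2 → on.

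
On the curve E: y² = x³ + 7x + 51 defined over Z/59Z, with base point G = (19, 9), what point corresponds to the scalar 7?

Double-and-add on 7 = (111)₂. Start with G = (19, 9) for the leading 1-bit.
double: tangent at (19, 9): λ = (3·19² + 7)/(2·9) ≡ 28/18. 18⁻¹ ≡ 23 (mod 59) since 18·23 = 414 ≡ 1, so λ ≡ 28·23 ≡ 54.
  x = λ² - 19 - 19 = 2916 - 38 ≡ 46; y = λ·(19 - 46) - 9 ≡ 8. → (46, 8)
add G: (46, 8) + (19, 9). λ = (9 - 8)/(19 - 46) ≡ 1/32 mod 59. 32⁻¹ ≡ 24 (mod 59), so λ ≡ 24.
  x = λ² - 46 - 19 = 576 - 65 ≡ 39; y = λ·(46 - 39) - 8 ≡ 42. → (39, 42)
double: tangent at (39, 42): λ = (3·39² + 7)/(2·42) ≡ 27/25. 25⁻¹ ≡ 26 (mod 59), so λ ≡ 27·26 ≡ 53.
  x = λ² - 39 - 39 = 2809 - 78 ≡ 17; y = λ·(39 - 17) - 42 ≡ 3. → (17, 3)
add G: (17, 3) + (19, 9). λ = (9 - 3)/(19 - 17) ≡ 6/2 mod 59. 2⁻¹ ≡ 30 (mod 59), so λ ≡ 3.
  x = λ² - 17 - 19 = 9 - 36 ≡ 32; y = λ·(17 - 32) - 3 ≡ 11. → (32, 11)

(32, 11)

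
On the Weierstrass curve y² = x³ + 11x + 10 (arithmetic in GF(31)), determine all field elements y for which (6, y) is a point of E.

x³ + 11x + 10 = 292 ≡ 13 (mod 31).
13 is a non-residue mod 31; no y exists.

none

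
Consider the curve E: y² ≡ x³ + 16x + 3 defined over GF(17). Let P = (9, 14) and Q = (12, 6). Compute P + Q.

(9, 14) + (12, 6). λ = (6 - 14)/(12 - 9) ≡ 9/3 mod 17. 3⁻¹ ≡ 6 (mod 17), so λ ≡ 3.
  x = λ² - 9 - 12 = 9 - 21 ≡ 5; y = λ·(9 - 5) - 14 ≡ 15. → (5, 15)

(5, 15)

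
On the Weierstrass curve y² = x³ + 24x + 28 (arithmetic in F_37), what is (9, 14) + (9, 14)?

tangent at (9, 14): λ = (3·9² + 24)/(2·14) ≡ 8/28. 28⁻¹ ≡ 4 (mod 37) since 28·4 = 112 ≡ 1, so λ ≡ 8·4 ≡ 32.
  x = λ² - 9 - 9 = 1024 - 18 ≡ 7; y = λ·(9 - 7) - 14 ≡ 13. → (7, 13)

(7, 13)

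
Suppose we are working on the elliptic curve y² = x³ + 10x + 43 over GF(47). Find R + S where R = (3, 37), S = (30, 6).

(3, 37) + (30, 6). λ = (6 - 37)/(30 - 3) ≡ 16/27 mod 47. 27⁻¹ ≡ 7 (mod 47), so λ ≡ 18.
  x = λ² - 3 - 30 = 324 - 33 ≡ 9; y = λ·(3 - 9) - 37 ≡ 43. → (9, 43)

(9, 43)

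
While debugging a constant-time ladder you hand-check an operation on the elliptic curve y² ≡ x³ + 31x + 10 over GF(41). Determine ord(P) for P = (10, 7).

2P: tangent at (10, 7): λ = (3·10² + 31)/(2·7) ≡ 3/14. 14⁻¹ ≡ 3 (mod 41), so λ ≡ 3·3 ≡ 9.
  x = λ² - 10 - 10 = 81 - 20 ≡ 20; y = λ·(10 - 20) - 7 ≡ 26. → (20, 26)
3P: (20, 26) + (10, 7). λ = (7 - 26)/(10 - 20) ≡ 22/31 mod 41. 31⁻¹ ≡ 4 (mod 41), so λ ≡ 6.
  x = λ² - 20 - 10 = 36 - 30 ≡ 6; y = λ·(20 - 6) - 26 ≡ 17. → (6, 17)
4P: (6, 17) + (10, 7). λ = (7 - 17)/(10 - 6) ≡ 31/4 mod 41. 4⁻¹ ≡ 31 (mod 41), so λ ≡ 18.
  x = λ² - 6 - 10 = 324 - 16 ≡ 21; y = λ·(6 - 21) - 17 ≡ 0. → (21, 0)
5P: (21, 0) + (10, 7). λ = (7 - 0)/(10 - 21) ≡ 7/30 mod 41. 30⁻¹ ≡ 26 (mod 41) since 30·26 = 780 ≡ 1, so λ ≡ 18.
  x = λ² - 21 - 10 = 324 - 31 ≡ 6; y = λ·(21 - 6) - 0 ≡ 24. → (6, 24)
6P: (6, 24) + (10, 7). λ = (7 - 24)/(10 - 6) ≡ 24/4 mod 41. 4⁻¹ ≡ 31 (mod 41) since 4·31 = 124 ≡ 1, so λ ≡ 6.
  x = λ² - 6 - 10 = 36 - 16 ≡ 20; y = λ·(6 - 20) - 24 ≡ 15. → (20, 15)
7P: (20, 15) + (10, 7). λ = (7 - 15)/(10 - 20) ≡ 33/31 mod 41. 31⁻¹ ≡ 4 (mod 41) since 31·4 = 124 ≡ 1, so λ ≡ 9.
  x = λ² - 20 - 10 = 81 - 30 ≡ 10; y = λ·(20 - 10) - 15 ≡ 34. → (10, 34)
8P: (10, 34) + (10, 7): same x and y₁ ≡ -y₂, so the sum is O.
8P = O, so the order is 8.

8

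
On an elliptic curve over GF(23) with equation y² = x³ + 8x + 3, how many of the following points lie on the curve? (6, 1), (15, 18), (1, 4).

1

(6, 1): 1² ≡ 1, rhs ≡ 14 → off.
(15, 18): 18² ≡ 2, rhs ≡ 2 → on.
(1, 4): 4² ≡ 16, rhs ≡ 12 → off.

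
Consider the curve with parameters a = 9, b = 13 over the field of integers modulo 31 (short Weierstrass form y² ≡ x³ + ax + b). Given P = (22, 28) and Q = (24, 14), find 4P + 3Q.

(22, 28)

First 4P:
Double-and-add on 4 = (100)₂. Start with P = (22, 28) for the leading 1-bit.
double: tangent at (22, 28): λ = (3·22² + 9)/(2·28) ≡ 4/25. 25⁻¹ ≡ 5 (mod 31) since 25·5 = 125 ≡ 1, so λ ≡ 4·5 ≡ 20.
  x = λ² - 22 - 22 = 400 - 44 ≡ 15; y = λ·(22 - 15) - 28 ≡ 19. → (15, 19)
double: tangent at (15, 19): λ = (3·15² + 9)/(2·19) ≡ 2/7. 7⁻¹ ≡ 9 (mod 31) since 7·9 = 63 ≡ 1, so λ ≡ 2·9 ≡ 18.
  x = λ² - 15 - 15 = 324 - 30 ≡ 15; y = λ·(15 - 15) - 19 ≡ 12. → (15, 12)
4P = (15, 12).
Next 3Q:
Repeated addition: build up to 3Q.
2Q: tangent at (24, 14): λ = (3·24² + 9)/(2·14) ≡ 1/28. 28⁻¹ ≡ 10 (mod 31) since 28·10 = 280 ≡ 1, so λ ≡ 1·10 ≡ 10.
  x = λ² - 24 - 24 = 100 - 48 ≡ 21; y = λ·(24 - 21) - 14 ≡ 16. → (21, 16)
3Q: (21, 16) + (24, 14). λ = (14 - 16)/(24 - 21) ≡ 29/3 mod 31. 3⁻¹ ≡ 21 (mod 31) since 3·21 = 63 ≡ 1, so λ ≡ 20.
  x = λ² - 21 - 24 = 400 - 45 ≡ 14; y = λ·(21 - 14) - 16 ≡ 0. → (14, 0)
3Q = (14, 0).
Finally 4P + 3Q:
(15, 12) + (14, 0). λ = (0 - 12)/(14 - 15) ≡ 19/30 mod 31. 30⁻¹ ≡ 30 (mod 31) since 30·30 = 900 ≡ 1, so λ ≡ 12.
  x = λ² - 15 - 14 = 144 - 29 ≡ 22; y = λ·(15 - 22) - 12 ≡ 28. → (22, 28)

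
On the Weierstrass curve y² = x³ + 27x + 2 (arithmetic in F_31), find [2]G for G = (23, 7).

(4, 9)

tangent at (23, 7): λ = (3·23² + 27)/(2·7) ≡ 2/14. 14⁻¹ ≡ 20 (mod 31), so λ ≡ 2·20 ≡ 9.
  x = λ² - 23 - 23 = 81 - 46 ≡ 4; y = λ·(23 - 4) - 7 ≡ 9. → (4, 9)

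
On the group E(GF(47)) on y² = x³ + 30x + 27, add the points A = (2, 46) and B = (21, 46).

(2, 46) + (21, 46). λ = (46 - 46)/(21 - 2) ≡ 0/19 mod 47. 19⁻¹ ≡ 5 (mod 47), so λ ≡ 0.
  x = λ² - 2 - 21 = 0 - 23 ≡ 24; y = λ·(2 - 24) - 46 ≡ 1. → (24, 1)

(24, 1)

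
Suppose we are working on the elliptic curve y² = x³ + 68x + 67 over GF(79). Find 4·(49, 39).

(45, 20)

Write G = (49, 39).
Repeated addition: build up to 4G.
2G: tangent at (49, 39): λ = (3·49² + 68)/(2·39) ≡ 3/78. 78⁻¹ ≡ 78 (mod 79) since 78·78 = 6084 ≡ 1, so λ ≡ 3·78 ≡ 76.
  x = λ² - 49 - 49 = 5776 - 98 ≡ 69; y = λ·(49 - 69) - 39 ≡ 21. → (69, 21)
3G: (69, 21) + (49, 39). λ = (39 - 21)/(49 - 69) ≡ 18/59 mod 79. 59⁻¹ ≡ 75 (mod 79), so λ ≡ 7.
  x = λ² - 69 - 49 = 49 - 118 ≡ 10; y = λ·(69 - 10) - 21 ≡ 76. → (10, 76)
4G: (10, 76) + (49, 39). λ = (39 - 76)/(49 - 10) ≡ 42/39 mod 79. 39⁻¹ ≡ 77 (mod 79) since 39·77 = 3003 ≡ 1, so λ ≡ 74.
  x = λ² - 10 - 49 = 5476 - 59 ≡ 45; y = λ·(10 - 45) - 76 ≡ 20. → (45, 20)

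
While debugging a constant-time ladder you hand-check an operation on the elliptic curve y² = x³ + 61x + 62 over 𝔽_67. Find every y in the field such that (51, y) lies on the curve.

22, 45

x³ + 61x + 62 = 135824 ≡ 15 (mod 67).
Square roots of 15 mod 67: 22 and 45 (since 22² = 484 ≡ 15).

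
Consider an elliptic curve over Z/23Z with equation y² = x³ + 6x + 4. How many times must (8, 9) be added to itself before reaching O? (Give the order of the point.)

2P: tangent at (8, 9): λ = (3·8² + 6)/(2·9) ≡ 14/18. 18⁻¹ ≡ 9 (mod 23), so λ ≡ 14·9 ≡ 11.
  x = λ² - 8 - 8 = 121 - 16 ≡ 13; y = λ·(8 - 13) - 9 ≡ 5. → (13, 5)
3P: (13, 5) + (8, 9). λ = (9 - 5)/(8 - 13) ≡ 4/18 mod 23. 18⁻¹ ≡ 9 (mod 23), so λ ≡ 13.
  x = λ² - 13 - 8 = 169 - 21 ≡ 10; y = λ·(13 - 10) - 5 ≡ 11. → (10, 11)
4P: (10, 11) + (8, 9). λ = (9 - 11)/(8 - 10) ≡ 21/21 mod 23. 21⁻¹ ≡ 11 (mod 23), so λ ≡ 1.
  x = λ² - 10 - 8 = 1 - 18 ≡ 6; y = λ·(10 - 6) - 11 ≡ 16. → (6, 16)
5P: (6, 16) + (8, 9). λ = (9 - 16)/(8 - 6) ≡ 16/2 mod 23. 2⁻¹ ≡ 12 (mod 23) since 2·12 = 24 ≡ 1, so λ ≡ 8.
  x = λ² - 6 - 8 = 64 - 14 ≡ 4; y = λ·(6 - 4) - 16 ≡ 0. → (4, 0)
6P: (4, 0) + (8, 9). λ = (9 - 0)/(8 - 4) ≡ 9/4 mod 23. 4⁻¹ ≡ 6 (mod 23), so λ ≡ 8.
  x = λ² - 4 - 8 = 64 - 12 ≡ 6; y = λ·(4 - 6) - 0 ≡ 7. → (6, 7)
7P: (6, 7) + (8, 9). λ = (9 - 7)/(8 - 6) ≡ 2/2 mod 23. 2⁻¹ ≡ 12 (mod 23) since 2·12 = 24 ≡ 1, so λ ≡ 1.
  x = λ² - 6 - 8 = 1 - 14 ≡ 10; y = λ·(6 - 10) - 7 ≡ 12. → (10, 12)
8P: (10, 12) + (8, 9). λ = (9 - 12)/(8 - 10) ≡ 20/21 mod 23. 21⁻¹ ≡ 11 (mod 23), so λ ≡ 13.
  x = λ² - 10 - 8 = 169 - 18 ≡ 13; y = λ·(10 - 13) - 12 ≡ 18. → (13, 18)
9P: (13, 18) + (8, 9). λ = (9 - 18)/(8 - 13) ≡ 14/18 mod 23. 18⁻¹ ≡ 9 (mod 23), so λ ≡ 11.
  x = λ² - 13 - 8 = 121 - 21 ≡ 8; y = λ·(13 - 8) - 18 ≡ 14. → (8, 14)
10P: (8, 14) + (8, 9): same x and y₁ ≡ -y₂, so the sum is O.
10P = O, so the order is 10.

10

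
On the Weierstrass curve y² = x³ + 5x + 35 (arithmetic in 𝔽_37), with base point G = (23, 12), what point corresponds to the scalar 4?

(21, 15)

Repeated addition: build up to 4G.
2G: tangent at (23, 12): λ = (3·23² + 5)/(2·12) ≡ 1/24. 24⁻¹ ≡ 17 (mod 37) since 24·17 = 408 ≡ 1, so λ ≡ 1·17 ≡ 17.
  x = λ² - 23 - 23 = 289 - 46 ≡ 21; y = λ·(23 - 21) - 12 ≡ 22. → (21, 22)
3G: (21, 22) + (23, 12). λ = (12 - 22)/(23 - 21) ≡ 27/2 mod 37. 2⁻¹ ≡ 19 (mod 37), so λ ≡ 32.
  x = λ² - 21 - 23 = 1024 - 44 ≡ 18; y = λ·(21 - 18) - 22 ≡ 0. → (18, 0)
4G: (18, 0) + (23, 12). λ = (12 - 0)/(23 - 18) ≡ 12/5 mod 37. 5⁻¹ ≡ 15 (mod 37), so λ ≡ 32.
  x = λ² - 18 - 23 = 1024 - 41 ≡ 21; y = λ·(18 - 21) - 0 ≡ 15. → (21, 15)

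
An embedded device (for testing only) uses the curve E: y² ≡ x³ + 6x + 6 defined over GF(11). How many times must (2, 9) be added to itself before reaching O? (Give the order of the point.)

7

2P: tangent at (2, 9): λ = (3·2² + 6)/(2·9) ≡ 7/7. 7⁻¹ ≡ 8 (mod 11), so λ ≡ 7·8 ≡ 1.
  x = λ² - 2 - 2 = 1 - 4 ≡ 8; y = λ·(2 - 8) - 9 ≡ 7. → (8, 7)
3P: (8, 7) + (2, 9). λ = (9 - 7)/(2 - 8) ≡ 2/5 mod 11. 5⁻¹ ≡ 9 (mod 11), so λ ≡ 7.
  x = λ² - 8 - 2 = 49 - 10 ≡ 6; y = λ·(8 - 6) - 7 ≡ 7. → (6, 7)
4P: (6, 7) + (2, 9). λ = (9 - 7)/(2 - 6) ≡ 2/7 mod 11. 7⁻¹ ≡ 8 (mod 11) since 7·8 = 56 ≡ 1, so λ ≡ 5.
  x = λ² - 6 - 2 = 25 - 8 ≡ 6; y = λ·(6 - 6) - 7 ≡ 4. → (6, 4)
5P: (6, 4) + (2, 9). λ = (9 - 4)/(2 - 6) ≡ 5/7 mod 11. 7⁻¹ ≡ 8 (mod 11), so λ ≡ 7.
  x = λ² - 6 - 2 = 49 - 8 ≡ 8; y = λ·(6 - 8) - 4 ≡ 4. → (8, 4)
6P: (8, 4) + (2, 9). λ = (9 - 4)/(2 - 8) ≡ 5/5 mod 11. 5⁻¹ ≡ 9 (mod 11) since 5·9 = 45 ≡ 1, so λ ≡ 1.
  x = λ² - 8 - 2 = 1 - 10 ≡ 2; y = λ·(8 - 2) - 4 ≡ 2. → (2, 2)
7P: (2, 2) + (2, 9): same x and y₁ ≡ -y₂, so the sum is O.
7P = O, so the order is 7.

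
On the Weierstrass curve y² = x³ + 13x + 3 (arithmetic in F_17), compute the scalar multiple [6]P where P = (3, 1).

O

Double-and-add on 6 = (110)₂. Start with P = (3, 1) for the leading 1-bit.
double: tangent at (3, 1): λ = (3·3² + 13)/(2·1) ≡ 6/2. 2⁻¹ ≡ 9 (mod 17), so λ ≡ 6·9 ≡ 3.
  x = λ² - 3 - 3 = 9 - 6 ≡ 3; y = λ·(3 - 3) - 1 ≡ 16. → (3, 16)
add P: (3, 16) + (3, 1): same x and y₁ ≡ -y₂, so the sum is O.
double: O + O = O (identity).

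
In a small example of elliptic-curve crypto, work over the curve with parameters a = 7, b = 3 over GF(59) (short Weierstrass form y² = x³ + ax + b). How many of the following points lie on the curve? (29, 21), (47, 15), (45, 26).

(29, 21): 21² ≡ 28, rhs ≡ 51 → off.
(47, 15): 15² ≡ 48, rhs ≡ 20 → off.
(45, 26): 26² ≡ 27, rhs ≡ 52 → off.

0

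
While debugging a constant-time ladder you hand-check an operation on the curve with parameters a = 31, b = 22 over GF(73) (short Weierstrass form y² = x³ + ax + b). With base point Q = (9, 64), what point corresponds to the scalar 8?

Double-and-add on 8 = (1000)₂. Start with Q = (9, 64) for the leading 1-bit.
double: tangent at (9, 64): λ = (3·9² + 31)/(2·64) ≡ 55/55. 55⁻¹ ≡ 4 (mod 73) since 55·4 = 220 ≡ 1, so λ ≡ 55·4 ≡ 1.
  x = λ² - 9 - 9 = 1 - 18 ≡ 56; y = λ·(9 - 56) - 64 ≡ 35. → (56, 35)
double: tangent at (56, 35): λ = (3·56² + 31)/(2·35) ≡ 22/70. 70⁻¹ ≡ 24 (mod 73) since 70·24 = 1680 ≡ 1, so λ ≡ 22·24 ≡ 17.
  x = λ² - 56 - 56 = 289 - 112 ≡ 31; y = λ·(56 - 31) - 35 ≡ 25. → (31, 25)
double: tangent at (31, 25): λ = (3·31² + 31)/(2·25) ≡ 67/50. 50⁻¹ ≡ 19 (mod 73), so λ ≡ 67·19 ≡ 32.
  x = λ² - 31 - 31 = 1024 - 62 ≡ 13; y = λ·(31 - 13) - 25 ≡ 40. → (13, 40)

(13, 40)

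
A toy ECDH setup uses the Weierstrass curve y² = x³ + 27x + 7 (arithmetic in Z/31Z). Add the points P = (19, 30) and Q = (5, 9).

(19, 30) + (5, 9). λ = (9 - 30)/(5 - 19) ≡ 10/17 mod 31. 17⁻¹ ≡ 11 (mod 31) since 17·11 = 187 ≡ 1, so λ ≡ 17.
  x = λ² - 19 - 5 = 289 - 24 ≡ 17; y = λ·(19 - 17) - 30 ≡ 4. → (17, 4)

(17, 4)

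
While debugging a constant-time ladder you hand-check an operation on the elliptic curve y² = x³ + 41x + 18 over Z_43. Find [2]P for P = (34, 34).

(10, 3)

tangent at (34, 34): λ = (3·34² + 41)/(2·34) ≡ 26/25. 25⁻¹ ≡ 31 (mod 43), so λ ≡ 26·31 ≡ 32.
  x = λ² - 34 - 34 = 1024 - 68 ≡ 10; y = λ·(34 - 10) - 34 ≡ 3. → (10, 3)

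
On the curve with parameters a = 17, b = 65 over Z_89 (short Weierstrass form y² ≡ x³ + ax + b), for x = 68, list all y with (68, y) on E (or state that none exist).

none

x³ + 17x + 65 = 315653 ≡ 59 (mod 89).
59 is a non-residue mod 89; no y exists.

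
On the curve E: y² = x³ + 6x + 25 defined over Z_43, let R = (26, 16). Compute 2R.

(29, 11)

tangent at (26, 16): λ = (3·26² + 6)/(2·16) ≡ 13/32. 32⁻¹ ≡ 39 (mod 43), so λ ≡ 13·39 ≡ 34.
  x = λ² - 26 - 26 = 1156 - 52 ≡ 29; y = λ·(26 - 29) - 16 ≡ 11. → (29, 11)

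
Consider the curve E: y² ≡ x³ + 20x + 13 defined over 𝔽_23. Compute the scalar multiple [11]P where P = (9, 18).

(18, 15)

Repeated addition: build up to 11P.
2P: tangent at (9, 18): λ = (3·9² + 20)/(2·18) ≡ 10/13. 13⁻¹ ≡ 16 (mod 23) since 13·16 = 208 ≡ 1, so λ ≡ 10·16 ≡ 22.
  x = λ² - 9 - 9 = 484 - 18 ≡ 6; y = λ·(9 - 6) - 18 ≡ 2. → (6, 2)
3P: (6, 2) + (9, 18). λ = (18 - 2)/(9 - 6) ≡ 16/3 mod 23. 3⁻¹ ≡ 8 (mod 23), so λ ≡ 13.
  x = λ² - 6 - 9 = 169 - 15 ≡ 16; y = λ·(6 - 16) - 2 ≡ 6. → (16, 6)
4P: (16, 6) + (9, 18). λ = (18 - 6)/(9 - 16) ≡ 12/16 mod 23. 16⁻¹ ≡ 13 (mod 23) since 16·13 = 208 ≡ 1, so λ ≡ 18.
  x = λ² - 16 - 9 = 324 - 25 ≡ 0; y = λ·(16 - 0) - 6 ≡ 6. → (0, 6)
5P: (0, 6) + (9, 18). λ = (18 - 6)/(9 - 0) ≡ 12/9 mod 23. 9⁻¹ ≡ 18 (mod 23), so λ ≡ 9.
  x = λ² - 0 - 9 = 81 - 9 ≡ 3; y = λ·(0 - 3) - 6 ≡ 13. → (3, 13)
6P: (3, 13) + (9, 18). λ = (18 - 13)/(9 - 3) ≡ 5/6 mod 23. 6⁻¹ ≡ 4 (mod 23) since 6·4 = 24 ≡ 1, so λ ≡ 20.
  x = λ² - 3 - 9 = 400 - 12 ≡ 20; y = λ·(3 - 20) - 13 ≡ 15. → (20, 15)
7P: (20, 15) + (9, 18). λ = (18 - 15)/(9 - 20) ≡ 3/12 mod 23. 12⁻¹ ≡ 2 (mod 23), so λ ≡ 6.
  x = λ² - 20 - 9 = 36 - 29 ≡ 7; y = λ·(20 - 7) - 15 ≡ 17. → (7, 17)
8P: (7, 17) + (9, 18). λ = (18 - 17)/(9 - 7) ≡ 1/2 mod 23. 2⁻¹ ≡ 12 (mod 23), so λ ≡ 12.
  x = λ² - 7 - 9 = 144 - 16 ≡ 13; y = λ·(7 - 13) - 17 ≡ 3. → (13, 3)
9P: (13, 3) + (9, 18). λ = (18 - 3)/(9 - 13) ≡ 15/19 mod 23. 19⁻¹ ≡ 17 (mod 23) since 19·17 = 323 ≡ 1, so λ ≡ 2.
  x = λ² - 13 - 9 = 4 - 22 ≡ 5; y = λ·(13 - 5) - 3 ≡ 13. → (5, 13)
10P: (5, 13) + (9, 18). λ = (18 - 13)/(9 - 5) ≡ 5/4 mod 23. 4⁻¹ ≡ 6 (mod 23), so λ ≡ 7.
  x = λ² - 5 - 9 = 49 - 14 ≡ 12; y = λ·(5 - 12) - 13 ≡ 7. → (12, 7)
11P: (12, 7) + (9, 18). λ = (18 - 7)/(9 - 12) ≡ 11/20 mod 23. 20⁻¹ ≡ 15 (mod 23) since 20·15 = 300 ≡ 1, so λ ≡ 4.
  x = λ² - 12 - 9 = 16 - 21 ≡ 18; y = λ·(12 - 18) - 7 ≡ 15. → (18, 15)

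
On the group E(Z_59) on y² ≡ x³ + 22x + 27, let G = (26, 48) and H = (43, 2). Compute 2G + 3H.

(8, 19)

First 2G:
Repeated addition: build up to 2G.
2G: tangent at (26, 48): λ = (3·26² + 22)/(2·48) ≡ 44/37. 37⁻¹ ≡ 8 (mod 59), so λ ≡ 44·8 ≡ 57.
  x = λ² - 26 - 26 = 3249 - 52 ≡ 11; y = λ·(26 - 11) - 48 ≡ 40. → (11, 40)
2G = (11, 40).
Next 3H:
Repeated addition: build up to 3H.
2H: tangent at (43, 2): λ = (3·43² + 22)/(2·2) ≡ 23/4. 4⁻¹ ≡ 15 (mod 59) since 4·15 = 60 ≡ 1, so λ ≡ 23·15 ≡ 50.
  x = λ² - 43 - 43 = 2500 - 86 ≡ 54; y = λ·(43 - 54) - 2 ≡ 38. → (54, 38)
3H: (54, 38) + (43, 2). λ = (2 - 38)/(43 - 54) ≡ 23/48 mod 59. 48⁻¹ ≡ 16 (mod 59) since 48·16 = 768 ≡ 1, so λ ≡ 14.
  x = λ² - 54 - 43 = 196 - 97 ≡ 40; y = λ·(54 - 40) - 38 ≡ 40. → (40, 40)
3H = (40, 40).
Finally 2G + 3H:
(11, 40) + (40, 40). λ = (40 - 40)/(40 - 11) ≡ 0/29 mod 59. 29⁻¹ ≡ 57 (mod 59) since 29·57 = 1653 ≡ 1, so λ ≡ 0.
  x = λ² - 11 - 40 = 0 - 51 ≡ 8; y = λ·(11 - 8) - 40 ≡ 19. → (8, 19)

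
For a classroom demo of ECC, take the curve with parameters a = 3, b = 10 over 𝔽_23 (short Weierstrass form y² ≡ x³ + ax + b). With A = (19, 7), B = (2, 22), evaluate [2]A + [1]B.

First 2A:
Repeated addition: build up to 2A.
2A: tangent at (19, 7): λ = (3·19² + 3)/(2·7) ≡ 5/14. 14⁻¹ ≡ 5 (mod 23), so λ ≡ 5·5 ≡ 2.
  x = λ² - 19 - 19 = 4 - 38 ≡ 12; y = λ·(19 - 12) - 7 ≡ 7. → (12, 7)
2A = (12, 7).
Finally 2A + B:
(12, 7) + (2, 22). λ = (22 - 7)/(2 - 12) ≡ 15/13 mod 23. 13⁻¹ ≡ 16 (mod 23), so λ ≡ 10.
  x = λ² - 12 - 2 = 100 - 14 ≡ 17; y = λ·(12 - 17) - 7 ≡ 12. → (17, 12)

(17, 12)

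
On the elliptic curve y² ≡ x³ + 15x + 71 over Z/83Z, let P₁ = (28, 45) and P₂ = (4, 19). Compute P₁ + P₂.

(28, 45) + (4, 19). λ = (19 - 45)/(4 - 28) ≡ 57/59 mod 83. 59⁻¹ ≡ 38 (mod 83) since 59·38 = 2242 ≡ 1, so λ ≡ 8.
  x = λ² - 28 - 4 = 64 - 32 ≡ 32; y = λ·(28 - 32) - 45 ≡ 6. → (32, 6)

(32, 6)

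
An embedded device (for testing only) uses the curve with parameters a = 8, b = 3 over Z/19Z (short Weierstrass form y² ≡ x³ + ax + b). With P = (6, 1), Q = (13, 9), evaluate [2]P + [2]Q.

First 2P:
Repeated addition: build up to 2P.
2P: tangent at (6, 1): λ = (3·6² + 8)/(2·1) ≡ 2/2. 2⁻¹ ≡ 10 (mod 19) since 2·10 = 20 ≡ 1, so λ ≡ 2·10 ≡ 1.
  x = λ² - 6 - 6 = 1 - 12 ≡ 8; y = λ·(6 - 8) - 1 ≡ 16. → (8, 16)
2P = (8, 16).
Next 2Q:
Repeated addition: build up to 2Q.
2Q: tangent at (13, 9): λ = (3·13² + 8)/(2·9) ≡ 2/18. 18⁻¹ ≡ 18 (mod 19) since 18·18 = 324 ≡ 1, so λ ≡ 2·18 ≡ 17.
  x = λ² - 13 - 13 = 289 - 26 ≡ 16; y = λ·(13 - 16) - 9 ≡ 16. → (16, 16)
2Q = (16, 16).
Finally 2P + 2Q:
(8, 16) + (16, 16). λ = (16 - 16)/(16 - 8) ≡ 0/8 mod 19. 8⁻¹ ≡ 12 (mod 19), so λ ≡ 0.
  x = λ² - 8 - 16 = 0 - 24 ≡ 14; y = λ·(8 - 14) - 16 ≡ 3. → (14, 3)

(14, 3)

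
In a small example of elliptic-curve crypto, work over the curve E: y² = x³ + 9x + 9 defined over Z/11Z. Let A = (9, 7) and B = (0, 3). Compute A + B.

(6, 9)

(9, 7) + (0, 3). λ = (3 - 7)/(0 - 9) ≡ 7/2 mod 11. 2⁻¹ ≡ 6 (mod 11), so λ ≡ 9.
  x = λ² - 9 - 0 = 81 - 9 ≡ 6; y = λ·(9 - 6) - 7 ≡ 9. → (6, 9)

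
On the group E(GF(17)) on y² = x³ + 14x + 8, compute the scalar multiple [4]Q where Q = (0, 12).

(10, 14)

Double-and-add on 4 = (100)₂. Start with Q = (0, 12) for the leading 1-bit.
double: tangent at (0, 12): λ = (3·0² + 14)/(2·12) ≡ 14/7. 7⁻¹ ≡ 5 (mod 17), so λ ≡ 14·5 ≡ 2.
  x = λ² - 0 - 0 = 4 - 0 ≡ 4; y = λ·(0 - 4) - 12 ≡ 14. → (4, 14)
double: tangent at (4, 14): λ = (3·4² + 14)/(2·14) ≡ 11/11. 11⁻¹ ≡ 14 (mod 17), so λ ≡ 11·14 ≡ 1.
  x = λ² - 4 - 4 = 1 - 8 ≡ 10; y = λ·(4 - 10) - 14 ≡ 14. → (10, 14)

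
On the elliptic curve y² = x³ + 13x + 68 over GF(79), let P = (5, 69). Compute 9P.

(75, 49)

Double-and-add on 9 = (1001)₂. Start with P = (5, 69) for the leading 1-bit.
double: tangent at (5, 69): λ = (3·5² + 13)/(2·69) ≡ 9/59. 59⁻¹ ≡ 75 (mod 79) since 59·75 = 4425 ≡ 1, so λ ≡ 9·75 ≡ 43.
  x = λ² - 5 - 5 = 1849 - 10 ≡ 22; y = λ·(5 - 22) - 69 ≡ 69. → (22, 69)
double: tangent at (22, 69): λ = (3·22² + 13)/(2·69) ≡ 43/59. 59⁻¹ ≡ 75 (mod 79), so λ ≡ 43·75 ≡ 65.
  x = λ² - 22 - 22 = 4225 - 44 ≡ 73; y = λ·(22 - 73) - 69 ≡ 13. → (73, 13)
double: tangent at (73, 13): λ = (3·73² + 13)/(2·13) ≡ 42/26. 26⁻¹ ≡ 76 (mod 79), so λ ≡ 42·76 ≡ 32.
  x = λ² - 73 - 73 = 1024 - 146 ≡ 9; y = λ·(73 - 9) - 13 ≡ 60. → (9, 60)
add P: (9, 60) + (5, 69). λ = (69 - 60)/(5 - 9) ≡ 9/75 mod 79. 75⁻¹ ≡ 59 (mod 79), so λ ≡ 57.
  x = λ² - 9 - 5 = 3249 - 14 ≡ 75; y = λ·(9 - 75) - 60 ≡ 49. → (75, 49)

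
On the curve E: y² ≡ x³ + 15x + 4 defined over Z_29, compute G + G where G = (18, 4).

(27, 13)

tangent at (18, 4): λ = (3·18² + 15)/(2·4) ≡ 1/8. 8⁻¹ ≡ 11 (mod 29), so λ ≡ 1·11 ≡ 11.
  x = λ² - 18 - 18 = 121 - 36 ≡ 27; y = λ·(18 - 27) - 4 ≡ 13. → (27, 13)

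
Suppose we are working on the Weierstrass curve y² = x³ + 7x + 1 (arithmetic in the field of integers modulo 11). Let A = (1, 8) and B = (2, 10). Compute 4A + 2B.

First 4A:
Double-and-add on 4 = (100)₂. Start with A = (1, 8) for the leading 1-bit.
double: tangent at (1, 8): λ = (3·1² + 7)/(2·8) ≡ 10/5. 5⁻¹ ≡ 9 (mod 11) since 5·9 = 45 ≡ 1, so λ ≡ 10·9 ≡ 2.
  x = λ² - 1 - 1 = 4 - 2 ≡ 2; y = λ·(1 - 2) - 8 ≡ 1. → (2, 1)
double: tangent at (2, 1): λ = (3·2² + 7)/(2·1) ≡ 8/2. 2⁻¹ ≡ 6 (mod 11) since 2·6 = 12 ≡ 1, so λ ≡ 8·6 ≡ 4.
  x = λ² - 2 - 2 = 16 - 4 ≡ 1; y = λ·(2 - 1) - 1 ≡ 3. → (1, 3)
4A = (1, 3).
Next 2B:
Repeated addition: build up to 2B.
2B: tangent at (2, 10): λ = (3·2² + 7)/(2·10) ≡ 8/9. 9⁻¹ ≡ 5 (mod 11), so λ ≡ 8·5 ≡ 7.
  x = λ² - 2 - 2 = 49 - 4 ≡ 1; y = λ·(2 - 1) - 10 ≡ 8. → (1, 8)
2B = (1, 8).
Finally 4A + 2B:
(1, 3) + (1, 8): same x and y₁ ≡ -y₂, so the sum is the point at infinity.

O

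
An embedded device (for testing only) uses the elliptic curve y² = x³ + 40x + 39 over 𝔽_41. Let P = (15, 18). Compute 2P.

tangent at (15, 18): λ = (3·15² + 40)/(2·18) ≡ 18/36. 36⁻¹ ≡ 8 (mod 41), so λ ≡ 18·8 ≡ 21.
  x = λ² - 15 - 15 = 441 - 30 ≡ 1; y = λ·(15 - 1) - 18 ≡ 30. → (1, 30)

(1, 30)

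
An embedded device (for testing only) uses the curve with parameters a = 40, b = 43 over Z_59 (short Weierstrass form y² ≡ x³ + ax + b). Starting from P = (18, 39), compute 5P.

(7, 31)

Repeated addition: build up to 5P.
2P: tangent at (18, 39): λ = (3·18² + 40)/(2·39) ≡ 9/19. 19⁻¹ ≡ 28 (mod 59) since 19·28 = 532 ≡ 1, so λ ≡ 9·28 ≡ 16.
  x = λ² - 18 - 18 = 256 - 36 ≡ 43; y = λ·(18 - 43) - 39 ≡ 33. → (43, 33)
3P: (43, 33) + (18, 39). λ = (39 - 33)/(18 - 43) ≡ 6/34 mod 59. 34⁻¹ ≡ 33 (mod 59), so λ ≡ 21.
  x = λ² - 43 - 18 = 441 - 61 ≡ 26; y = λ·(43 - 26) - 33 ≡ 29. → (26, 29)
4P: (26, 29) + (18, 39). λ = (39 - 29)/(18 - 26) ≡ 10/51 mod 59. 51⁻¹ ≡ 22 (mod 59), so λ ≡ 43.
  x = λ² - 26 - 18 = 1849 - 44 ≡ 35; y = λ·(26 - 35) - 29 ≡ 56. → (35, 56)
5P: (35, 56) + (18, 39). λ = (39 - 56)/(18 - 35) ≡ 42/42 mod 59. 42⁻¹ ≡ 52 (mod 59), so λ ≡ 1.
  x = λ² - 35 - 18 = 1 - 53 ≡ 7; y = λ·(35 - 7) - 56 ≡ 31. → (7, 31)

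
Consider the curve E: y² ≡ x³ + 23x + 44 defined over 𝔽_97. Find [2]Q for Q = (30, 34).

tangent at (30, 34): λ = (3·30² + 23)/(2·34) ≡ 7/68. 68⁻¹ ≡ 10 (mod 97) since 68·10 = 680 ≡ 1, so λ ≡ 7·10 ≡ 70.
  x = λ² - 30 - 30 = 4900 - 60 ≡ 87; y = λ·(30 - 87) - 34 ≡ 50. → (87, 50)

(87, 50)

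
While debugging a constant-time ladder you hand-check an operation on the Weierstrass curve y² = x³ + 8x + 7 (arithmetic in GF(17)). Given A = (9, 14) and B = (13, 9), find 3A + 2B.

(5, 6)

First 3A:
Repeated addition: build up to 3A.
2A: tangent at (9, 14): λ = (3·9² + 8)/(2·14) ≡ 13/11. 11⁻¹ ≡ 14 (mod 17) since 11·14 = 154 ≡ 1, so λ ≡ 13·14 ≡ 12.
  x = λ² - 9 - 9 = 144 - 18 ≡ 7; y = λ·(9 - 7) - 14 ≡ 10. → (7, 10)
3A: (7, 10) + (9, 14). λ = (14 - 10)/(9 - 7) ≡ 4/2 mod 17. 2⁻¹ ≡ 9 (mod 17) since 2·9 = 18 ≡ 1, so λ ≡ 2.
  x = λ² - 7 - 9 = 4 - 16 ≡ 5; y = λ·(7 - 5) - 10 ≡ 11. → (5, 11)
3A = (5, 11).
Next 2B:
Repeated addition: build up to 2B.
2B: tangent at (13, 9): λ = (3·13² + 8)/(2·9) ≡ 5/1. 1⁻¹ ≡ 1 (mod 17), so λ ≡ 5·1 ≡ 5.
  x = λ² - 13 - 13 = 25 - 26 ≡ 16; y = λ·(13 - 16) - 9 ≡ 10. → (16, 10)
2B = (16, 10).
Finally 3A + 2B:
(5, 11) + (16, 10). λ = (10 - 11)/(16 - 5) ≡ 16/11 mod 17. 11⁻¹ ≡ 14 (mod 17) since 11·14 = 154 ≡ 1, so λ ≡ 3.
  x = λ² - 5 - 16 = 9 - 21 ≡ 5; y = λ·(5 - 5) - 11 ≡ 6. → (5, 6)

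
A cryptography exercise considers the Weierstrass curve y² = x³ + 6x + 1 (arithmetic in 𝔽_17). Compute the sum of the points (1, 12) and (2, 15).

(1, 12) + (2, 15). λ = (15 - 12)/(2 - 1) ≡ 3/1 mod 17. 1⁻¹ ≡ 1 (mod 17), so λ ≡ 3.
  x = λ² - 1 - 2 = 9 - 3 ≡ 6; y = λ·(1 - 6) - 12 ≡ 7. → (6, 7)

(6, 7)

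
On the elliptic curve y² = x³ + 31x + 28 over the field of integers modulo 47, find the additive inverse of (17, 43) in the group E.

(17, 4)

-(17, 43) = (17, -43 mod 47) = (17, 4).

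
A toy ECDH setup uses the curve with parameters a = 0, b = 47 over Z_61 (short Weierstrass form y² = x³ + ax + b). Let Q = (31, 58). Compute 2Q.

tangent at (31, 58): λ = (3·31² + 0)/(2·58) ≡ 16/55. 55⁻¹ ≡ 10 (mod 61), so λ ≡ 16·10 ≡ 38.
  x = λ² - 31 - 31 = 1444 - 62 ≡ 40; y = λ·(31 - 40) - 58 ≡ 27. → (40, 27)

(40, 27)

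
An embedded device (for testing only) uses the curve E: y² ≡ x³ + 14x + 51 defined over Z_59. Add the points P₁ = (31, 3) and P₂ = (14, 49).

(35, 46)

(31, 3) + (14, 49). λ = (49 - 3)/(14 - 31) ≡ 46/42 mod 59. 42⁻¹ ≡ 52 (mod 59), so λ ≡ 32.
  x = λ² - 31 - 14 = 1024 - 45 ≡ 35; y = λ·(31 - 35) - 3 ≡ 46. → (35, 46)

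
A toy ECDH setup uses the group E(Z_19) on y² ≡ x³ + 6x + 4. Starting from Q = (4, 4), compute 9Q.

(6, 3)

Double-and-add on 9 = (1001)₂. Start with Q = (4, 4) for the leading 1-bit.
double: tangent at (4, 4): λ = (3·4² + 6)/(2·4) ≡ 16/8. 8⁻¹ ≡ 12 (mod 19), so λ ≡ 16·12 ≡ 2.
  x = λ² - 4 - 4 = 4 - 8 ≡ 15; y = λ·(4 - 15) - 4 ≡ 12. → (15, 12)
double: tangent at (15, 12): λ = (3·15² + 6)/(2·12) ≡ 16/5. 5⁻¹ ≡ 4 (mod 19), so λ ≡ 16·4 ≡ 7.
  x = λ² - 15 - 15 = 49 - 30 ≡ 0; y = λ·(15 - 0) - 12 ≡ 17. → (0, 17)
double: tangent at (0, 17): λ = (3·0² + 6)/(2·17) ≡ 6/15. 15⁻¹ ≡ 14 (mod 19), so λ ≡ 6·14 ≡ 8.
  x = λ² - 0 - 0 = 64 - 0 ≡ 7; y = λ·(0 - 7) - 17 ≡ 3. → (7, 3)
add Q: (7, 3) + (4, 4). λ = (4 - 3)/(4 - 7) ≡ 1/16 mod 19. 16⁻¹ ≡ 6 (mod 19) since 16·6 = 96 ≡ 1, so λ ≡ 6.
  x = λ² - 7 - 4 = 36 - 11 ≡ 6; y = λ·(7 - 6) - 3 ≡ 3. → (6, 3)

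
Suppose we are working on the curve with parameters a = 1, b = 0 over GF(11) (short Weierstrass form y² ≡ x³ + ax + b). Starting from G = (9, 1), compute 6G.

Double-and-add on 6 = (110)₂. Start with G = (9, 1) for the leading 1-bit.
double: tangent at (9, 1): λ = (3·9² + 1)/(2·1) ≡ 2/2. 2⁻¹ ≡ 6 (mod 11) since 2·6 = 12 ≡ 1, so λ ≡ 2·6 ≡ 1.
  x = λ² - 9 - 9 = 1 - 18 ≡ 5; y = λ·(9 - 5) - 1 ≡ 3. → (5, 3)
add G: (5, 3) + (9, 1). λ = (1 - 3)/(9 - 5) ≡ 9/4 mod 11. 4⁻¹ ≡ 3 (mod 11) since 4·3 = 12 ≡ 1, so λ ≡ 5.
  x = λ² - 5 - 9 = 25 - 14 ≡ 0; y = λ·(5 - 0) - 3 ≡ 0. → (0, 0)
double: (0, 0) + (0, 0): same x and y₁ ≡ -y₂, so the sum is O.

O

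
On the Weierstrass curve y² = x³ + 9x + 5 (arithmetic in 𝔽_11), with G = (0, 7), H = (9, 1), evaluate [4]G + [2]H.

O

First 4G:
Repeated addition: build up to 4G.
2G: tangent at (0, 7): λ = (3·0² + 9)/(2·7) ≡ 9/3. 3⁻¹ ≡ 4 (mod 11), so λ ≡ 9·4 ≡ 3.
  x = λ² - 0 - 0 = 9 - 0 ≡ 9; y = λ·(0 - 9) - 7 ≡ 10. → (9, 10)
3G: (9, 10) + (0, 7). λ = (7 - 10)/(0 - 9) ≡ 8/2 mod 11. 2⁻¹ ≡ 6 (mod 11) since 2·6 = 12 ≡ 1, so λ ≡ 4.
  x = λ² - 9 - 0 = 16 - 9 ≡ 7; y = λ·(9 - 7) - 10 ≡ 9. → (7, 9)
4G: (7, 9) + (0, 7). λ = (7 - 9)/(0 - 7) ≡ 9/4 mod 11. 4⁻¹ ≡ 3 (mod 11), so λ ≡ 5.
  x = λ² - 7 - 0 = 25 - 7 ≡ 7; y = λ·(7 - 7) - 9 ≡ 2. → (7, 2)
4G = (7, 2).
Next 2H:
Repeated addition: build up to 2H.
2H: tangent at (9, 1): λ = (3·9² + 9)/(2·1) ≡ 10/2. 2⁻¹ ≡ 6 (mod 11) since 2·6 = 12 ≡ 1, so λ ≡ 10·6 ≡ 5.
  x = λ² - 9 - 9 = 25 - 18 ≡ 7; y = λ·(9 - 7) - 1 ≡ 9. → (7, 9)
2H = (7, 9).
Finally 4G + 2H:
(7, 2) + (7, 9): same x and y₁ ≡ -y₂, so the sum is O.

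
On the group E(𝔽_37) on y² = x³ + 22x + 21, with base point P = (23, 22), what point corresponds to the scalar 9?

(7, 0)

Double-and-add on 9 = (1001)₂. Start with P = (23, 22) for the leading 1-bit.
double: tangent at (23, 22): λ = (3·23² + 22)/(2·22) ≡ 18/7. 7⁻¹ ≡ 16 (mod 37), so λ ≡ 18·16 ≡ 29.
  x = λ² - 23 - 23 = 841 - 46 ≡ 18; y = λ·(23 - 18) - 22 ≡ 12. → (18, 12)
double: tangent at (18, 12): λ = (3·18² + 22)/(2·12) ≡ 32/24. 24⁻¹ ≡ 17 (mod 37) since 24·17 = 408 ≡ 1, so λ ≡ 32·17 ≡ 26.
  x = λ² - 18 - 18 = 676 - 36 ≡ 11; y = λ·(18 - 11) - 12 ≡ 22. → (11, 22)
double: tangent at (11, 22): λ = (3·11² + 22)/(2·22) ≡ 15/7. 7⁻¹ ≡ 16 (mod 37) since 7·16 = 112 ≡ 1, so λ ≡ 15·16 ≡ 18.
  x = λ² - 11 - 11 = 324 - 22 ≡ 6; y = λ·(11 - 6) - 22 ≡ 31. → (6, 31)
add P: (6, 31) + (23, 22). λ = (22 - 31)/(23 - 6) ≡ 28/17 mod 37. 17⁻¹ ≡ 24 (mod 37) since 17·24 = 408 ≡ 1, so λ ≡ 6.
  x = λ² - 6 - 23 = 36 - 29 ≡ 7; y = λ·(6 - 7) - 31 ≡ 0. → (7, 0)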